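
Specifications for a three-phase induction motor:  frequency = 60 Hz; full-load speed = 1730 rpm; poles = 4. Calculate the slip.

3.89 %

n_s = 120f/p = 120×60/4 = 1800 rpm
s = (n_s − n)/n_s = (1800 − 1730)/1800 = 0.0389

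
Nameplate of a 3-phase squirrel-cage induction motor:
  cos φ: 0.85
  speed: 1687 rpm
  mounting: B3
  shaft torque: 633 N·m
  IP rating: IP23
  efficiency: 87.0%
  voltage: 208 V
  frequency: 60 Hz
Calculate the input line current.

420 A

ω = 2π×1687/60 = 176.7 rad/s; P_out = τω = 633 × 176.7 = 111851 W
P_in = P_out / η = 111851 / 0.870 = 128564 W
I_L = P_in / (√3·V_L·cosφ) = 128564 / (1.732 × 208 × 0.85) = 420 A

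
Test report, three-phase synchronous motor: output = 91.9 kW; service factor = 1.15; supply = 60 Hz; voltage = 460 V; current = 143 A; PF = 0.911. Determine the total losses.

11.9 kW

P_in = √3·V·I·cosφ = 1.732×460×143×0.911 = 103791 W
P_out = 91900 W
Losses = P_in − P_out = 103791 − 91900 = 11891 W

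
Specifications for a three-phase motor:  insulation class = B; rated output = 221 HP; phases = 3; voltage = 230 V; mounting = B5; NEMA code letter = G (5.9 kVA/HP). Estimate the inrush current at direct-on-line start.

S_LR = 5.9 × 221 = 1303.9 kVA
I_LR = S_LR/(√3·V_L) = 1303900/(1.732×230) = 3270 A

3270 A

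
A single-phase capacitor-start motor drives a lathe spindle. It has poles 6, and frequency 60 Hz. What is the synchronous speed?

n_s = 120f/p = 120×60/6 = 1200 rpm

1200 rpm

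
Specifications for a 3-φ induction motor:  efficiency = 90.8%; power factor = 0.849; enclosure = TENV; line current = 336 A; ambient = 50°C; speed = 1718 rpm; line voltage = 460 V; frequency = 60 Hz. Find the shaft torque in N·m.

P_in = √3·V·I·cosφ = 1.732 × 460 × 336 × 0.849 = 227276 W
P_out = η·P_in = 0.908 × 227276 = 206367 W
n = 1718 rpm
ω = 2π×1718/60 = 179.9 rad/s
τ = P_out/ω = 206367/179.9 = 1150 N·m

1150 N·m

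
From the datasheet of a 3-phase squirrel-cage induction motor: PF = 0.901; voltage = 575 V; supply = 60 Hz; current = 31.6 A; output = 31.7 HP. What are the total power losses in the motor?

P_in = √3·V·I·cosφ = 1.732×575×31.6×0.901 = 28355 W
P_out = 31.7×746 = 23648 W
Losses = P_in − P_out = 28355 − 23648 = 4707 W

4710 W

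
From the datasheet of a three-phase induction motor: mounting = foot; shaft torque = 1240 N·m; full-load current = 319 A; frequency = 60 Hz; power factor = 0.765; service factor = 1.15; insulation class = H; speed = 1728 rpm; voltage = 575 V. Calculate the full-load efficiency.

ω = 2π × 1728/60 = 181 rad/s; P_out = τω = 1240 × 181 = 224440 W
P_in = √3·V_L·I_L·cosφ = 1.732 × 575 × 319 × 0.765 = 243034 W
η = P_out / P_in = 224440 / 243034 = 0.923 = 92.3%

92.3 %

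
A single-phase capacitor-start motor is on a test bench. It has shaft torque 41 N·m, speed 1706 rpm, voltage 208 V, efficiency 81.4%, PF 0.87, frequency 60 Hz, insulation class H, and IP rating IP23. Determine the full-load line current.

49.7 A

ω = 2π×1706/60 = 178.7 rad/s; P_out = τω = 41 × 178.7 = 7327 W
P_in = P_out / η = 7327 / 0.814 = 9001 W
I = P_in / (V·cosφ) = 9001 / (208 × 0.87) = 49.7 A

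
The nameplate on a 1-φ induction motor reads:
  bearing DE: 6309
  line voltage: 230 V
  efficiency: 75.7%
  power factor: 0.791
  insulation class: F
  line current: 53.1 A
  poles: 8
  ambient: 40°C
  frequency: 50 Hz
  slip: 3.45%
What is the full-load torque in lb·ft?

71.1 lb·ft

P_in = V·I·cosφ = 230 × 53.1 × 0.791 = 9660 W
P_out = η·P_in = 0.757 × 9660 = 7313 W
n_s = 120×50/8 = 750 rpm; n = 750×(1−0.0345) = 724 rpm
ω = 2π×724/60 = 75.82 rad/s
τ = P_out/ω = 7313/75.82 = 96.45 N·m
In lb·ft: 96.45/1.356 = 71.1 lb·ft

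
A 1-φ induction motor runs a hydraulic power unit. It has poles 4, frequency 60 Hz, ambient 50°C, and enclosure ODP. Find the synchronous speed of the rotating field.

1800 rpm

n_s = 120f/p = 120×60/4 = 1800 rpm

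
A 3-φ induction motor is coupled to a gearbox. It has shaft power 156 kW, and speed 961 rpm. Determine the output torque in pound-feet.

1140 lb·ft

ω = 2π × 961/60 = 100.6 rad/s
τ = P/ω = 156000/100.6 = 1551 N·m
In lb·ft: 1551/1.356 = 1140 lb·ft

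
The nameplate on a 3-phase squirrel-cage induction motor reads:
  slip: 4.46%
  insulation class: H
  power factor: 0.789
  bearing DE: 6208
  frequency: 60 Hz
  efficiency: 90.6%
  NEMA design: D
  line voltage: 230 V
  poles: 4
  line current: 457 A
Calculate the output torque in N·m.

P_in = √3·V·I·cosφ = 1.732 × 230 × 457 × 0.789 = 143638 W
P_out = η·P_in = 0.906 × 143638 = 130136 W
n_s = 120×60/4 = 1800 rpm; n = 1800×(1−0.0446) = 1720 rpm
ω = 2π×1720/60 = 180.1 rad/s
τ = P_out/ω = 130136/180.1 = 723 N·m

723 N·m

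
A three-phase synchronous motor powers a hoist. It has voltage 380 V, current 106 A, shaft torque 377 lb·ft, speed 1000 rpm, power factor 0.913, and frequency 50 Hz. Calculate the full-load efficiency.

τ = 377 lb·ft × 1.356 = 511.2 N·m
ω = 2π × 1000/60 = 104.7 rad/s; P_out = τω = 511.2 × 104.7 = 53523 W
P_in = √3·V_L·I_L·cosφ = 1.732 × 380 × 106 × 0.913 = 63695 W
η = P_out / P_in = 53523 / 63695 = 0.840 = 84.0%

84.0 %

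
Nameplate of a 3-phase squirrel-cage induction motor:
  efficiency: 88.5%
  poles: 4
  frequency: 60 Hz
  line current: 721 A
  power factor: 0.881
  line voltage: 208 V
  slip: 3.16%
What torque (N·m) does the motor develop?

P_in = √3·V·I·cosφ = 1.732 × 208 × 721 × 0.881 = 228835 W
P_out = η·P_in = 0.885 × 228835 = 202519 W
n_s = 120×60/4 = 1800 rpm; n = 1800×(1−0.0316) = 1743 rpm
ω = 2π×1743/60 = 182.5 rad/s
τ = P_out/ω = 202519/182.5 = 1110 N·m

1110 N·m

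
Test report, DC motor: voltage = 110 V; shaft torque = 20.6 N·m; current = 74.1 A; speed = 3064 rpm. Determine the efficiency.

ω = 2π × 3064/60 = 320.9 rad/s; P_out = τω = 20.6 × 320.9 = 6611 W
P_in = V·I = 110 × 74.1 = 8151 W
η = P_out / P_in = 6611 / 8151 = 0.811 = 81.1%

81.1 %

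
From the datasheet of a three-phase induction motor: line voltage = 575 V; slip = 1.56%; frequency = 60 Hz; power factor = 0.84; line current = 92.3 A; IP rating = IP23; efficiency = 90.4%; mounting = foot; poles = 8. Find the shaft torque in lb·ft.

555 lb·ft

P_in = √3·V·I·cosφ = 1.732 × 575 × 92.3 × 0.84 = 77214 W
P_out = η·P_in = 0.904 × 77214 = 69801 W
n_s = 120×60/8 = 900 rpm; n = 900×(1−0.0156) = 886 rpm
ω = 2π×886/60 = 92.78 rad/s
τ = P_out/ω = 69801/92.78 = 752.3 N·m
In lb·ft: 752.3/1.356 = 555 lb·ft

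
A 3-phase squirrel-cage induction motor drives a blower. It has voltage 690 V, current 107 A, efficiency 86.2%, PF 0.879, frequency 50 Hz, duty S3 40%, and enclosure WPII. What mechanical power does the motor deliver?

P_in = √3·V·I·cosφ = 1.732 × 690 × 107 × 0.879 = 112401 W
P_out = η·P_in = 0.862 × 112401 = 96890 W

96.9 kW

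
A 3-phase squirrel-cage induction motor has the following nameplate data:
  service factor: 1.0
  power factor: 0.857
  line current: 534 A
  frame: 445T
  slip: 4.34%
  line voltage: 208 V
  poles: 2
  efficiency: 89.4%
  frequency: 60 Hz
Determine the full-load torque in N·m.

409 N·m

P_in = √3·V·I·cosφ = 1.732 × 208 × 534 × 0.857 = 164867 W
P_out = η·P_in = 0.894 × 164867 = 147391 W
n_s = 120×60/2 = 3600 rpm; n = 3600×(1−0.0434) = 3444 rpm
ω = 2π×3444/60 = 360.7 rad/s
τ = P_out/ω = 147391/360.7 = 409 N·m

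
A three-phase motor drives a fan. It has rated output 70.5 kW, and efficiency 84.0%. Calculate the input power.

P_out = 70500 W
P_in = P_out/η = 70500/0.84 = 83929 W = 83.9 kW

83.9 kW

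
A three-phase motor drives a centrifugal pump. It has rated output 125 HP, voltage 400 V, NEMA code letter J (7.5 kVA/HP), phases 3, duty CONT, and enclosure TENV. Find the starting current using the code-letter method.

1350 A

S_LR = 7.5 × 125 = 937.5 kVA
I_LR = S_LR/(√3·V_L) = 937500/(1.732×400) = 1350 A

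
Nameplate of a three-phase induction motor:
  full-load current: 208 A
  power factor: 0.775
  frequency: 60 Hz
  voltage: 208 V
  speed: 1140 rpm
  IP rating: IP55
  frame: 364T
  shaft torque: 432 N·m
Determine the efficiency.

88.8 %

ω = 2π × 1140/60 = 119.4 rad/s; P_out = τω = 432 × 119.4 = 51581 W
P_in = √3·V_L·I_L·cosφ = 1.732 × 208 × 208 × 0.775 = 58073 W
η = P_out / P_in = 51581 / 58073 = 0.888 = 88.8%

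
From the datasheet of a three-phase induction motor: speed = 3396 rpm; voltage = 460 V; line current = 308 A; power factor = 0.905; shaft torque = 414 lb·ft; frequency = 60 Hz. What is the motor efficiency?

89.9 %

τ = 414 lb·ft × 1.356 = 561.4 N·m
ω = 2π × 3396/60 = 355.6 rad/s; P_out = τω = 561.4 × 355.6 = 199634 W
P_in = √3·V_L·I_L·cosφ = 1.732 × 460 × 308 × 0.905 = 222078 W
η = P_out / P_in = 199634 / 222078 = 0.899 = 89.9%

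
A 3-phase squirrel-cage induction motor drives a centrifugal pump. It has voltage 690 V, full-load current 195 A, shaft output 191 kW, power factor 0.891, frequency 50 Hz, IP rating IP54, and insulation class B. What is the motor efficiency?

92.0 %

P_out = 191 kW = 191000 W
P_in = √3·V_L·I_L·cosφ = 1.732 × 690 × 195 × 0.891 = 207639 W
η = P_out / P_in = 191000 / 207639 = 0.920 = 92.0%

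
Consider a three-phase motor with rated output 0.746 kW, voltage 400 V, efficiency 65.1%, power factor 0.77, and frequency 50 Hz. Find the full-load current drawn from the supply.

P_out = 0.746 kW = 746 W
P_in = P_out / η = 746 / 0.651 = 1146 W
I_L = P_in / (√3·V_L·cosφ) = 1146 / (1.732 × 400 × 0.77) = 2.15 A

2.15 A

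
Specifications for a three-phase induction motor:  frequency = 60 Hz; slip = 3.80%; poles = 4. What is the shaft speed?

n_s = 120f/p = 120×60/4 = 1800 rpm
n = n_s(1 − s) = 1800 × (1 − 0.038) = 1732 rpm

1732 rpm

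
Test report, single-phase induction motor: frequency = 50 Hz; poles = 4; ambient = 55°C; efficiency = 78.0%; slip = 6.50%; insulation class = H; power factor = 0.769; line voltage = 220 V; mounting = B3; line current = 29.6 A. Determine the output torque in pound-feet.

P_in = V·I·cosφ = 220 × 29.6 × 0.769 = 5008 W
P_out = η·P_in = 0.78 × 5008 = 3906 W
n_s = 120×50/4 = 1500 rpm; n = 1500×(1−0.065) = 1403 rpm
ω = 2π×1403/60 = 146.9 rad/s
τ = P_out/ω = 3906/146.9 = 26.59 N·m
In lb·ft: 26.59/1.356 = 19.6 lb·ft

19.6 lb·ft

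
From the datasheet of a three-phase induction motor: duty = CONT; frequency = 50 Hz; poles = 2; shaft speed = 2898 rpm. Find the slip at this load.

n_s = 120f/p = 120×50/2 = 3000 rpm
s = (n_s − n)/n_s = (3000 − 2898)/3000 = 0.0340

3.40 %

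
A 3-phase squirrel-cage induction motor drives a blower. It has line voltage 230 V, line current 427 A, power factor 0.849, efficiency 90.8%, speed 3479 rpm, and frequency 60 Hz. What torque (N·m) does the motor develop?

P_in = √3·V·I·cosφ = 1.732 × 230 × 427 × 0.849 = 144415 W
P_out = η·P_in = 0.908 × 144415 = 131129 W
n = 3479 rpm
ω = 2π×3479/60 = 364.3 rad/s
τ = P_out/ω = 131129/364.3 = 360 N·m

360 N·m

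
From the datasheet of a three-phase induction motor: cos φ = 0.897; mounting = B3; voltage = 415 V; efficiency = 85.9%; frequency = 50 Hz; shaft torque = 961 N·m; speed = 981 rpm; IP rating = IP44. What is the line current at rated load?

178 A

ω = 2π×981/60 = 102.7 rad/s; P_out = τω = 961 × 102.7 = 98695 W
P_in = P_out / η = 98695 / 0.859 = 114895 W
I_L = P_in / (√3·V_L·cosφ) = 114895 / (1.732 × 415 × 0.897) = 178 A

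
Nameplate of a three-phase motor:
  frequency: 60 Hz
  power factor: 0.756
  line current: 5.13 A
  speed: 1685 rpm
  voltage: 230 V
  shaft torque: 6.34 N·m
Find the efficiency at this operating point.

ω = 2π × 1685/60 = 176.5 rad/s; P_out = τω = 6.34 × 176.5 = 1119 W
P_in = √3·V_L·I_L·cosφ = 1.732 × 230 × 5.13 × 0.756 = 1545 W
η = P_out / P_in = 1119 / 1545 = 0.724 = 72.4%

72.4 %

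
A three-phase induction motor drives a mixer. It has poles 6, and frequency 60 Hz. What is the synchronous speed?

n_s = 120f/p = 120×60/6 = 1200 rpm

1200 rpm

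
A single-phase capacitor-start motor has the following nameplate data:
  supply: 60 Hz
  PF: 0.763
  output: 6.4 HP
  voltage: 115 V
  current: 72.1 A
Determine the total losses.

1.55 kW

P_in = V·I·cosφ = 115×72.1×0.763 = 6326 W
P_out = 6.4×746 = 4774 W
Losses = P_in − P_out = 6326 − 4774 = 1552 W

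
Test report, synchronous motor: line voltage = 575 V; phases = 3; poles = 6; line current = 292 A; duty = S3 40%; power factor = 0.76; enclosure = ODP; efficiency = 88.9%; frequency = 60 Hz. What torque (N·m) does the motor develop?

P_in = √3·V·I·cosφ = 1.732 × 575 × 292 × 0.76 = 221010 W
P_out = η·P_in = 0.889 × 221010 = 196478 W
n = n_s = 120×60/6 = 1200 rpm (synchronous)
ω = 2π×1200/60 = 125.7 rad/s
τ = P_out/ω = 196478/125.7 = 1560 N·m

1560 N·m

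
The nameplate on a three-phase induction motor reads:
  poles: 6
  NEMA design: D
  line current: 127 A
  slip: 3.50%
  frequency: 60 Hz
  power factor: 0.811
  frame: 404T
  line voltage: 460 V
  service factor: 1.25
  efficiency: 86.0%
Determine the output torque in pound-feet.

429 lb·ft

P_in = √3·V·I·cosφ = 1.732 × 460 × 127 × 0.811 = 82060 W
P_out = η·P_in = 0.86 × 82060 = 70572 W
n_s = 120×60/6 = 1200 rpm; n = 1200×(1−0.035) = 1158 rpm
ω = 2π×1158/60 = 121.3 rad/s
τ = P_out/ω = 70572/121.3 = 581.8 N·m
In lb·ft: 581.8/1.356 = 429 lb·ft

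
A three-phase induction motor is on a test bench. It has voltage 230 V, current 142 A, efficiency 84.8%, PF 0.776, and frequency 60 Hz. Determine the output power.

37.2 kW

P_in = √3·V·I·cosφ = 1.732 × 230 × 142 × 0.776 = 43896 W
P_out = η·P_in = 0.848 × 43896 = 37224 W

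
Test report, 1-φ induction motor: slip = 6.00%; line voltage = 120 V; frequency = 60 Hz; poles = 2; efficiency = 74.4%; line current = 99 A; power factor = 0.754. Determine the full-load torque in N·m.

P_in = V·I·cosφ = 120 × 99 × 0.754 = 8958 W
P_out = η·P_in = 0.744 × 8958 = 6665 W
n_s = 120×60/2 = 3600 rpm; n = 3600×(1−0.06) = 3384 rpm
ω = 2π×3384/60 = 354.4 rad/s
τ = P_out/ω = 6665/354.4 = 18.8 N·m

18.8 N·m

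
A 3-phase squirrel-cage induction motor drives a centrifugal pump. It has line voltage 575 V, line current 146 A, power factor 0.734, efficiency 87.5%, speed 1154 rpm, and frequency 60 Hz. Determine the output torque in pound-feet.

570 lb·ft

P_in = √3·V·I·cosφ = 1.732 × 575 × 146 × 0.734 = 106725 W
P_out = η·P_in = 0.875 × 106725 = 93384 W
n = 1154 rpm
ω = 2π×1154/60 = 120.8 rad/s
τ = P_out/ω = 93384/120.8 = 773 N·m
In lb·ft: 773/1.356 = 570 lb·ft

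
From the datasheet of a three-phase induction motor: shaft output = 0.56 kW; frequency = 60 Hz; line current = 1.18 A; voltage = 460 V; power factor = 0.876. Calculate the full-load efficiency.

P_out = 0.56 kW = 560 W
P_in = √3·V_L·I_L·cosφ = 1.732 × 460 × 1.18 × 0.876 = 824 W
η = P_out / P_in = 560 / 824 = 0.680 = 68.0%

68.0 %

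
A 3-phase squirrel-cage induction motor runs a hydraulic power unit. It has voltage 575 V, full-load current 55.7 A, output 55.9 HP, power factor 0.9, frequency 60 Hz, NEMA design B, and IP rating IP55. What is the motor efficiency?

P_out = 55.9 × 746 = 41701 W
P_in = √3·V_L·I_L·cosφ = 1.732 × 575 × 55.7 × 0.9 = 49924 W
η = P_out / P_in = 41701 / 49924 = 0.835 = 83.5%

83.5 %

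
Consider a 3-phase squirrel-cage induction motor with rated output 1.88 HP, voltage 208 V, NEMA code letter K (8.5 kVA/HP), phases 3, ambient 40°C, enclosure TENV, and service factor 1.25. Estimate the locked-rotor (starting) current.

S_LR = 8.5 × 1.88 = 15.98 kVA
I_LR = S_LR/(√3·V_L) = 15980/(1.732×208) = 44.4 A

44.4 A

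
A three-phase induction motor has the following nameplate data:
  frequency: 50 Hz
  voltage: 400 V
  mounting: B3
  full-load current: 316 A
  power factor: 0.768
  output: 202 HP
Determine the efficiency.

89.6 %

P_out = 202 × 746 = 150692 W
P_in = √3·V_L·I_L·cosφ = 1.732 × 400 × 316 × 0.768 = 168134 W
η = P_out / P_in = 150692 / 168134 = 0.896 = 89.6%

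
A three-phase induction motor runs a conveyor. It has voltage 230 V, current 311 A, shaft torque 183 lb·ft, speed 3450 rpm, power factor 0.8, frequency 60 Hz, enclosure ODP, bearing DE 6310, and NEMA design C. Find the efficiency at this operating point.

τ = 183 lb·ft × 1.356 = 248.1 N·m
ω = 2π × 3450/60 = 361.3 rad/s; P_out = τω = 248.1 × 361.3 = 89639 W
P_in = √3·V_L·I_L·cosφ = 1.732 × 230 × 311 × 0.8 = 99112 W
η = P_out / P_in = 89639 / 99112 = 0.904 = 90.4%

90.4 %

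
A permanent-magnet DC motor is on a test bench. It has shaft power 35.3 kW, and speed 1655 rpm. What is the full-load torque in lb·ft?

150 lb·ft

ω = 2π × 1655/60 = 173.3 rad/s
τ = P/ω = 35300/173.3 = 203.7 N·m
In lb·ft: 203.7/1.356 = 150 lb·ft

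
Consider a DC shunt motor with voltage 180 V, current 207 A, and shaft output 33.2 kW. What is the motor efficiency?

P_out = 33.2 kW = 33200 W
P_in = V·I = 180 × 207 = 37260 W
η = P_out / P_in = 33200 / 37260 = 0.891 = 89.1%

89.1 %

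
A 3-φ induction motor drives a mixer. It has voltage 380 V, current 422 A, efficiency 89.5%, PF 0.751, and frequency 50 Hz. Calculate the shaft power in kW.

P_in = √3·V·I·cosφ = 1.732 × 380 × 422 × 0.751 = 208585 W
P_out = η·P_in = 0.895 × 208585 = 186684 W

187 kW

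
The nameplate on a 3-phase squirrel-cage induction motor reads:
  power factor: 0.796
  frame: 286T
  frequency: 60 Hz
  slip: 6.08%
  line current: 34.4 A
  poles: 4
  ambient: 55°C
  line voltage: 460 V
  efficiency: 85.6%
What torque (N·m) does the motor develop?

P_in = √3·V·I·cosφ = 1.732 × 460 × 34.4 × 0.796 = 21816 W
P_out = η·P_in = 0.856 × 21816 = 18674 W
n_s = 120×60/4 = 1800 rpm; n = 1800×(1−0.0608) = 1691 rpm
ω = 2π×1691/60 = 177.1 rad/s
τ = P_out/ω = 18674/177.1 = 105 N·m

105 N·m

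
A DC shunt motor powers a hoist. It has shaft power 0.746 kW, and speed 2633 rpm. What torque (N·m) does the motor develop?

2.71 N·m

ω = 2π × 2633/60 = 275.7 rad/s
τ = P/ω = 746/275.7 = 2.71 N·m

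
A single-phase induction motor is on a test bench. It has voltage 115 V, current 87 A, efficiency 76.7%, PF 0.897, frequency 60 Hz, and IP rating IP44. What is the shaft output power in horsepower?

9.23 HP

P_in = V·I·cosφ = 115 × 87 × 0.897 = 8974 W
P_out = η·P_in = 0.767 × 8974 = 6883 W
= 6883/746 = 9.23 HP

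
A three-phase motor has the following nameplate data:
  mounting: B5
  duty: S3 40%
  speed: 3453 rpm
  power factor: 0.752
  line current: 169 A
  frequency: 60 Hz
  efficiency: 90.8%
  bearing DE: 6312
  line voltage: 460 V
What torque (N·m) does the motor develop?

P_in = √3·V·I·cosφ = 1.732 × 460 × 169 × 0.752 = 101254 W
P_out = η·P_in = 0.908 × 101254 = 91939 W
n = 3453 rpm
ω = 2π×3453/60 = 361.6 rad/s
τ = P_out/ω = 91939/361.6 = 254 N·m

254 N·m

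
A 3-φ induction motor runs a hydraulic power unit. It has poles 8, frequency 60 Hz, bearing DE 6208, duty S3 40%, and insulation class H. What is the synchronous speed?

n_s = 120f/p = 120×60/8 = 900 rpm

900 rpm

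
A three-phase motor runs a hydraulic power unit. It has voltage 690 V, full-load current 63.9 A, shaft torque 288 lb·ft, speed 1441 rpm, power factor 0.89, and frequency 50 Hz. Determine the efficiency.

τ = 288 lb·ft × 1.356 = 390.5 N·m
ω = 2π × 1441/60 = 150.9 rad/s; P_out = τω = 390.5 × 150.9 = 58926 W
P_in = √3·V_L·I_L·cosφ = 1.732 × 690 × 63.9 × 0.89 = 67965 W
η = P_out / P_in = 58926 / 67965 = 0.867 = 86.7%

86.7 %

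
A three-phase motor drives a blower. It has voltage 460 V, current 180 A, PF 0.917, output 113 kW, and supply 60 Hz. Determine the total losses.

18500 W

P_in = √3·V·I·cosφ = 1.732×460×180×0.917 = 131507 W
P_out = 113000 W
Losses = P_in − P_out = 131507 − 113000 = 18507 W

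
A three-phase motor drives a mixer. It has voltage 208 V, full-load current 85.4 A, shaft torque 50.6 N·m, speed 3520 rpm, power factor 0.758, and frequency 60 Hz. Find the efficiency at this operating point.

ω = 2π × 3520/60 = 368.6 rad/s; P_out = τω = 50.6 × 368.6 = 18651 W
P_in = √3·V_L·I_L·cosφ = 1.732 × 208 × 85.4 × 0.758 = 23321 W
η = P_out / P_in = 18651 / 23321 = 0.800 = 80.0%

80.0 %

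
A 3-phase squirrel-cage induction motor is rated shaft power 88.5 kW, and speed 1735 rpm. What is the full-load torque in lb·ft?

359 lb·ft

ω = 2π × 1735/60 = 181.7 rad/s
τ = P/ω = 88500/181.7 = 487.1 N·m
In lb·ft: 487.1/1.356 = 359 lb·ft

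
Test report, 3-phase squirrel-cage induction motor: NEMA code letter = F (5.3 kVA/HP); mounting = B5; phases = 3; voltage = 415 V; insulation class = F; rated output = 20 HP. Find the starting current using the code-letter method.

147 A

S_LR = 5.3 × 20 = 106 kVA
I_LR = S_LR/(√3·V_L) = 106000/(1.732×415) = 147 A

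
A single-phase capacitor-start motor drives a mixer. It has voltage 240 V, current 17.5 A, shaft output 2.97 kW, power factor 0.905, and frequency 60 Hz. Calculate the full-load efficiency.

P_out = 2.97 kW = 2970 W
P_in = V·I·cosφ = 240 × 17.5 × 0.905 = 3801 W
η = P_out / P_in = 2970 / 3801 = 0.781 = 78.1%

78.1 %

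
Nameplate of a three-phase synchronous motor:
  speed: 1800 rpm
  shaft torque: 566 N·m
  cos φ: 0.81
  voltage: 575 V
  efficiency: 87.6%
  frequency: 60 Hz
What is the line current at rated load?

ω = 2π×1800/60 = 188.5 rad/s; P_out = τω = 566 × 188.5 = 106691 W
P_in = P_out / η = 106691 / 0.876 = 121793 W
I_L = P_in / (√3·V_L·cosφ) = 121793 / (1.732 × 575 × 0.81) = 151 A

151 A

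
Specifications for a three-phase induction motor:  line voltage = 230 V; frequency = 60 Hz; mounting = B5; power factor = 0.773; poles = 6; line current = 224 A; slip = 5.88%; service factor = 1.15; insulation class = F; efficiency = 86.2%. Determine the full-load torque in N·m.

P_in = √3·V·I·cosφ = 1.732 × 230 × 224 × 0.773 = 68977 W
P_out = η·P_in = 0.862 × 68977 = 59458 W
n_s = 120×60/6 = 1200 rpm; n = 1200×(1−0.0588) = 1129 rpm
ω = 2π×1129/60 = 118.2 rad/s
τ = P_out/ω = 59458/118.2 = 503 N·m

503 N·m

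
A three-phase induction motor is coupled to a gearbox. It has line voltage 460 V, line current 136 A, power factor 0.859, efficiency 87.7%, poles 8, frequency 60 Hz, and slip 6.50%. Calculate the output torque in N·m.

P_in = √3·V·I·cosφ = 1.732 × 460 × 136 × 0.859 = 93076 W
P_out = η·P_in = 0.877 × 93076 = 81628 W
n_s = 120×60/8 = 900 rpm; n = 900×(1−0.065) = 842 rpm
ω = 2π×842/60 = 88.17 rad/s
τ = P_out/ω = 81628/88.17 = 926 N·m

926 N·m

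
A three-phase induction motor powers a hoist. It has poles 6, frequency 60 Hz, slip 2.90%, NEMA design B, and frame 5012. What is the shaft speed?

1165 rpm

n_s = 120f/p = 120×60/6 = 1200 rpm
n = n_s(1 − s) = 1200 × (1 − 0.029) = 1165 rpm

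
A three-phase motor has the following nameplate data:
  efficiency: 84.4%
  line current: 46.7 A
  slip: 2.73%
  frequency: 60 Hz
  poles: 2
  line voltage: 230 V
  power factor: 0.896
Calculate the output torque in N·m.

P_in = √3·V·I·cosφ = 1.732 × 230 × 46.7 × 0.896 = 16669 W
P_out = η·P_in = 0.844 × 16669 = 14069 W
n_s = 120×60/2 = 3600 rpm; n = 3600×(1−0.0273) = 3502 rpm
ω = 2π×3502/60 = 366.7 rad/s
τ = P_out/ω = 14069/366.7 = 38.4 N·m

38.4 N·m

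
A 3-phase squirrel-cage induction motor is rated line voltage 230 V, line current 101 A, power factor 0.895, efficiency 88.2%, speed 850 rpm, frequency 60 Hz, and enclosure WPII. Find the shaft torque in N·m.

357 N·m

P_in = √3·V·I·cosφ = 1.732 × 230 × 101 × 0.895 = 36010 W
P_out = η·P_in = 0.882 × 36010 = 31761 W
n = 850 rpm
ω = 2π×850/60 = 89.01 rad/s
τ = P_out/ω = 31761/89.01 = 357 N·m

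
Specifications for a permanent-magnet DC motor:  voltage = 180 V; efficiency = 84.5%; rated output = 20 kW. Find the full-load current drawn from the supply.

131 A

P_out = 20 kW = 20000 W
P_in = P_out / η = 20000 / 0.845 = 23669 W
I = P_in / V = 23669 / 180 = 131 A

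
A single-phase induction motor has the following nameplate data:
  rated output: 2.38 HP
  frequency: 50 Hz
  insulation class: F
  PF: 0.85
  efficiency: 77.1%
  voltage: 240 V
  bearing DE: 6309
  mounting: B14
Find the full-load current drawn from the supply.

11.3 A

P_out = 2.38 × 746 = 1775 W
P_in = P_out / η = 1775 / 0.771 = 2302 W
I = P_in / (V·cosφ) = 2302 / (240 × 0.85) = 11.3 A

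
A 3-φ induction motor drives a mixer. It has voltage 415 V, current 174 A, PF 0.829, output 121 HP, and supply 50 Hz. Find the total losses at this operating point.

P_in = √3·V·I·cosφ = 1.732×415×174×0.829 = 103681 W
P_out = 121×746 = 90266 W
Losses = P_in − P_out = 103681 − 90266 = 13415 W

13.4 kW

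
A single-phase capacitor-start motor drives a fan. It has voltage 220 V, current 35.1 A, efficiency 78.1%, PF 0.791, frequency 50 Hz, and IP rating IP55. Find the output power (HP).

P_in = V·I·cosφ = 220 × 35.1 × 0.791 = 6108 W
P_out = η·P_in = 0.781 × 6108 = 4770 W
= 4770/746 = 6.39 HP

6.39 HP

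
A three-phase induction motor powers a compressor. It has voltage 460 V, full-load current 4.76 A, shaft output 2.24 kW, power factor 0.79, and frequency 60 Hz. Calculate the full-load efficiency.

P_out = 2.24 kW = 2240 W
P_in = √3·V_L·I_L·cosφ = 1.732 × 460 × 4.76 × 0.79 = 2996 W
η = P_out / P_in = 2240 / 2996 = 0.748 = 74.8%

74.8 %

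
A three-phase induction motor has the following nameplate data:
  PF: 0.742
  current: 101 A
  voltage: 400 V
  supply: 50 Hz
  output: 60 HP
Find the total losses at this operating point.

P_in = √3·V·I·cosφ = 1.732×400×101×0.742 = 51920 W
P_out = 60×746 = 44760 W
Losses = P_in − P_out = 51920 − 44760 = 7160 W

7160 W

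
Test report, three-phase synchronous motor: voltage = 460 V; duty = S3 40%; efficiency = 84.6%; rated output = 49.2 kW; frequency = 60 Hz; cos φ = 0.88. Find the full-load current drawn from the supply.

P_out = 49.2 kW = 49200 W
P_in = P_out / η = 49200 / 0.846 = 58156 W
I_L = P_in / (√3·V_L·cosφ) = 58156 / (1.732 × 460 × 0.88) = 82.9 A

82.9 A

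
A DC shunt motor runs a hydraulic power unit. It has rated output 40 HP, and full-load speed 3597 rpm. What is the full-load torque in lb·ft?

P_out = 40 × 746 = 29840 W
ω = 2π × 3597/60 = 376.7 rad/s
τ = P_out/ω = 29840/376.7 = 79.21 N·m
In lb·ft: 79.21/1.356 = 58.4 lb·ft

58.4 lb·ft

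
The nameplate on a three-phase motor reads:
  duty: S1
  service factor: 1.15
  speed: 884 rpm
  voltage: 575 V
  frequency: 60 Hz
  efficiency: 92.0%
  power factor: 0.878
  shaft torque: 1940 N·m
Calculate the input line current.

223 A

ω = 2π×884/60 = 92.57 rad/s; P_out = τω = 1940 × 92.57 = 179586 W
P_in = P_out / η = 179586 / 0.920 = 195202 W
I_L = P_in / (√3·V_L·cosφ) = 195202 / (1.732 × 575 × 0.878) = 223 A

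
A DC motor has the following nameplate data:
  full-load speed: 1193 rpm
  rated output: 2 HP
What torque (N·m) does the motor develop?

P_out = 2 × 746 = 1492 W
ω = 2π × 1193/60 = 124.9 rad/s
τ = P_out/ω = 1492/124.9 = 11.9 N·m

11.9 N·m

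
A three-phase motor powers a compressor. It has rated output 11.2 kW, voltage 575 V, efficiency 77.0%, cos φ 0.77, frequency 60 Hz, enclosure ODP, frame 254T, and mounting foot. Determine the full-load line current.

19 A

P_out = 11.2 kW = 11200 W
P_in = P_out / η = 11200 / 0.770 = 14545 W
I_L = P_in / (√3·V_L·cosφ) = 14545 / (1.732 × 575 × 0.77) = 19 A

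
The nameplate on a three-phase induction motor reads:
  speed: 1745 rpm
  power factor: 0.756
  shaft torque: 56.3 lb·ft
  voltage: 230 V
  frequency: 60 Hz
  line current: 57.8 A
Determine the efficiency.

τ = 56.3 lb·ft × 1.356 = 76.34 N·m
ω = 2π × 1745/60 = 182.7 rad/s; P_out = τω = 76.34 × 182.7 = 13947 W
P_in = √3·V_L·I_L·cosφ = 1.732 × 230 × 57.8 × 0.756 = 17407 W
η = P_out / P_in = 13947 / 17407 = 0.801 = 80.1%

80.1 %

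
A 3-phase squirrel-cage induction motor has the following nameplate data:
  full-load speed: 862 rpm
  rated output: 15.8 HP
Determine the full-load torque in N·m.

P_out = 15.8 × 746 = 11787 W
ω = 2π × 862/60 = 90.27 rad/s
τ = P_out/ω = 11787/90.27 = 131 N·m

131 N·m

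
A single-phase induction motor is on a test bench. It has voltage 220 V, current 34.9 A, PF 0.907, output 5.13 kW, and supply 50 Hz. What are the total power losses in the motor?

P_in = V·I·cosφ = 220×34.9×0.907 = 6964 W
P_out = 5130 W
Losses = P_in − P_out = 6964 − 5130 = 1834 W

1.83 kW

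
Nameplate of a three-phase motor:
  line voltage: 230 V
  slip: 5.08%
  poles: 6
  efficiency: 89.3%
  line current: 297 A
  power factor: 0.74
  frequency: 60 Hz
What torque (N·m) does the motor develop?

655 N·m

P_in = √3·V·I·cosφ = 1.732 × 230 × 297 × 0.74 = 87552 W
P_out = η·P_in = 0.893 × 87552 = 78184 W
n_s = 120×60/6 = 1200 rpm; n = 1200×(1−0.0508) = 1139 rpm
ω = 2π×1139/60 = 119.3 rad/s
τ = P_out/ω = 78184/119.3 = 655 N·m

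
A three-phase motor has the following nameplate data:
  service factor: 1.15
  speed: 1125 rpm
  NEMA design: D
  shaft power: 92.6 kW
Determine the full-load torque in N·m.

ω = 2π × 1125/60 = 117.8 rad/s
τ = P/ω = 92600/117.8 = 786 N·m

786 N·m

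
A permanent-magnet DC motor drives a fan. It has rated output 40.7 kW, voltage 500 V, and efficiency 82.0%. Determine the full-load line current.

99.3 A

P_out = 40.7 kW = 40700 W
P_in = P_out / η = 40700 / 0.820 = 49634 W
I = P_in / V = 49634 / 500 = 99.3 A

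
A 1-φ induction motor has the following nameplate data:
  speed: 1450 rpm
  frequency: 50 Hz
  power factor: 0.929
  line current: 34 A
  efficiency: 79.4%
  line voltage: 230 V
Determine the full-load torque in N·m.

38 N·m

P_in = V·I·cosφ = 230 × 34 × 0.929 = 7265 W
P_out = η·P_in = 0.794 × 7265 = 5768 W
n = 1450 rpm
ω = 2π×1450/60 = 151.8 rad/s
τ = P_out/ω = 5768/151.8 = 38 N·m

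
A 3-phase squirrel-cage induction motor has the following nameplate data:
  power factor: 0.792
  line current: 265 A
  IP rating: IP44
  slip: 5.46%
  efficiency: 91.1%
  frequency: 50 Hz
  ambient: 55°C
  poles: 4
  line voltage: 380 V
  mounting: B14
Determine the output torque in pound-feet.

P_in = √3·V·I·cosφ = 1.732 × 380 × 265 × 0.792 = 138135 W
P_out = η·P_in = 0.911 × 138135 = 125841 W
n_s = 120×50/4 = 1500 rpm; n = 1500×(1−0.0546) = 1418 rpm
ω = 2π×1418/60 = 148.5 rad/s
τ = P_out/ω = 125841/148.5 = 847.4 N·m
In lb·ft: 847.4/1.356 = 625 lb·ft

625 lb·ft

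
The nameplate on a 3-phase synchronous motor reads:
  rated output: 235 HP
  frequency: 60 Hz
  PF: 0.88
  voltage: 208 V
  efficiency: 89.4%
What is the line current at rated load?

619 A

P_out = 235 × 746 = 175310 W
P_in = P_out / η = 175310 / 0.894 = 196096 W
I_L = P_in / (√3·V_L·cosφ) = 196096 / (1.732 × 208 × 0.88) = 619 A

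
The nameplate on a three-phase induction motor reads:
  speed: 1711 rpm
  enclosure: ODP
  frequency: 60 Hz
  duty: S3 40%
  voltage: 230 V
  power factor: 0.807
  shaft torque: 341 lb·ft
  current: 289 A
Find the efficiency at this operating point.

89.2 %

τ = 341 lb·ft × 1.356 = 462.4 N·m
ω = 2π × 1711/60 = 179.2 rad/s; P_out = τω = 462.4 × 179.2 = 82862 W
P_in = √3·V_L·I_L·cosφ = 1.732 × 230 × 289 × 0.807 = 92907 W
η = P_out / P_in = 82862 / 92907 = 0.892 = 89.2%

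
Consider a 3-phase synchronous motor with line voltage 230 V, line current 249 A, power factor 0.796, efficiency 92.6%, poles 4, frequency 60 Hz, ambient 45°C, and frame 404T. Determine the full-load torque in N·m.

P_in = √3·V·I·cosφ = 1.732 × 230 × 249 × 0.796 = 78957 W
P_out = η·P_in = 0.926 × 78957 = 73114 W
n = n_s = 120×60/4 = 1800 rpm (synchronous)
ω = 2π×1800/60 = 188.5 rad/s
τ = P_out/ω = 73114/188.5 = 388 N·m

388 N·m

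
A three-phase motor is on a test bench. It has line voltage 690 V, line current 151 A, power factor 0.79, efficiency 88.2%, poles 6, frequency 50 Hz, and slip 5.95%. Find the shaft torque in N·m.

1280 N·m

P_in = √3·V·I·cosφ = 1.732 × 690 × 151 × 0.79 = 142561 W
P_out = η·P_in = 0.882 × 142561 = 125739 W
n_s = 120×50/6 = 1000 rpm; n = 1000×(1−0.0595) = 941 rpm
ω = 2π×941/60 = 98.54 rad/s
τ = P_out/ω = 125739/98.54 = 1280 N·m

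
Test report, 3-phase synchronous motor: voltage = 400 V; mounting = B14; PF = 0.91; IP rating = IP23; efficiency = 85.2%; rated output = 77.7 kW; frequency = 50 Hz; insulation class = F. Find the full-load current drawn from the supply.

P_out = 77.7 kW = 77700 W
P_in = P_out / η = 77700 / 0.852 = 91197 W
I_L = P_in / (√3·V_L·cosφ) = 91197 / (1.732 × 400 × 0.91) = 145 A

145 A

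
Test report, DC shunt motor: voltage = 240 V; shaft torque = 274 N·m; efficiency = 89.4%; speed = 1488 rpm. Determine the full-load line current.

199 A

ω = 2π×1488/60 = 155.8 rad/s; P_out = τω = 274 × 155.8 = 42689 W
P_in = P_out / η = 42689 / 0.894 = 47751 W
I = P_in / V = 47751 / 240 = 199 A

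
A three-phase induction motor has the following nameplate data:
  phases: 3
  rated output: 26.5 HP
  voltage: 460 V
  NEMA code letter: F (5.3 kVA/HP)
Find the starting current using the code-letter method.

S_LR = 5.3 × 26.5 = 140.45 kVA
I_LR = S_LR/(√3·V_L) = 140450/(1.732×460) = 176 A

176 A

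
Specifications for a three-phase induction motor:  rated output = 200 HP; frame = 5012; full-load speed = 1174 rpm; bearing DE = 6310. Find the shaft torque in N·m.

1210 N·m

P_out = 200 × 746 = 149200 W
ω = 2π × 1174/60 = 122.9 rad/s
τ = P_out/ω = 149200/122.9 = 1210 N·m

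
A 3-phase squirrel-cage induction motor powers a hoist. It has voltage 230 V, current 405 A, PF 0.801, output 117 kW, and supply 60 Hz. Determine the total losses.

12200 W

P_in = √3·V·I·cosφ = 1.732×230×405×0.801 = 129230 W
P_out = 117000 W
Losses = P_in − P_out = 129230 − 117000 = 12230 W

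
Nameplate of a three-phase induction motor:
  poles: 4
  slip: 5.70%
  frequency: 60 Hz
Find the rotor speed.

n_s = 120f/p = 120×60/4 = 1800 rpm
n = n_s(1 − s) = 1800 × (1 − 0.057) = 1697 rpm

1697 rpm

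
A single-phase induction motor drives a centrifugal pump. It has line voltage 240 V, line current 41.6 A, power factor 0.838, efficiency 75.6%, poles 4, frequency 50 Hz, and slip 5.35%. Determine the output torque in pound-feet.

31.4 lb·ft

P_in = V·I·cosφ = 240 × 41.6 × 0.838 = 8367 W
P_out = η·P_in = 0.756 × 8367 = 6325 W
n_s = 120×50/4 = 1500 rpm; n = 1500×(1−0.0535) = 1420 rpm
ω = 2π×1420/60 = 148.7 rad/s
τ = P_out/ω = 6325/148.7 = 42.54 N·m
In lb·ft: 42.54/1.356 = 31.4 lb·ft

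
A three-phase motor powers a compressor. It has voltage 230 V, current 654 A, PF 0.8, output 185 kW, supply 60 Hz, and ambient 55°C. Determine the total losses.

P_in = √3·V·I·cosφ = 1.732×230×654×0.8 = 208422 W
P_out = 185000 W
Losses = P_in − P_out = 208422 − 185000 = 23422 W

23.4 kW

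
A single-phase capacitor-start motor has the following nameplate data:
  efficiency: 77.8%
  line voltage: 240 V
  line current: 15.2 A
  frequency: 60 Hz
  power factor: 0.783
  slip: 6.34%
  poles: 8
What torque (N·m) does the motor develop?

P_in = V·I·cosφ = 240 × 15.2 × 0.783 = 2856 W
P_out = η·P_in = 0.778 × 2856 = 2222 W
n_s = 120×60/8 = 900 rpm; n = 900×(1−0.0634) = 843 rpm
ω = 2π×843/60 = 88.28 rad/s
τ = P_out/ω = 2222/88.28 = 25.2 N·m

25.2 N·m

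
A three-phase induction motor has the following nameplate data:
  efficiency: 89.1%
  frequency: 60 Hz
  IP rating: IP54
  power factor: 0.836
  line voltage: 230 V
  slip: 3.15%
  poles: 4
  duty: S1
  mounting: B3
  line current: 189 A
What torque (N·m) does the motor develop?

P_in = √3·V·I·cosφ = 1.732 × 230 × 189 × 0.836 = 62942 W
P_out = η·P_in = 0.891 × 62942 = 56081 W
n_s = 120×60/4 = 1800 rpm; n = 1800×(1−0.0315) = 1743 rpm
ω = 2π×1743/60 = 182.5 rad/s
τ = P_out/ω = 56081/182.5 = 307 N·m

307 N·m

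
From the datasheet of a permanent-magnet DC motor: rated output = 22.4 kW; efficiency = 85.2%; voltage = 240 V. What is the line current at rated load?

110 A

P_out = 22.4 kW = 22400 W
P_in = P_out / η = 22400 / 0.852 = 26291 W
I = P_in / V = 26291 / 240 = 110 A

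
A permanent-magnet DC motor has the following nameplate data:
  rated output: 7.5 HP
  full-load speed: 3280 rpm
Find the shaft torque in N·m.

P_out = 7.5 × 746 = 5595 W
ω = 2π × 3280/60 = 343.5 rad/s
τ = P_out/ω = 5595/343.5 = 16.3 N·m

16.3 N·m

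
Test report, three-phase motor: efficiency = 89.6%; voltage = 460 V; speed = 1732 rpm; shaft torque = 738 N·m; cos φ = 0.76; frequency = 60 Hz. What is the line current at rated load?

247 A

ω = 2π×1732/60 = 181.4 rad/s; P_out = τω = 738 × 181.4 = 133873 W
P_in = P_out / η = 133873 / 0.896 = 149412 W
I_L = P_in / (√3·V_L·cosφ) = 149412 / (1.732 × 460 × 0.76) = 247 A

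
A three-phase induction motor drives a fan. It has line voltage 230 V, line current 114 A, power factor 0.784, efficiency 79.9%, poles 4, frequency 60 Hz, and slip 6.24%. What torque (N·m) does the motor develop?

161 N·m

P_in = √3·V·I·cosφ = 1.732 × 230 × 114 × 0.784 = 35604 W
P_out = η·P_in = 0.799 × 35604 = 28448 W
n_s = 120×60/4 = 1800 rpm; n = 1800×(1−0.0624) = 1688 rpm
ω = 2π×1688/60 = 176.8 rad/s
τ = P_out/ω = 28448/176.8 = 161 N·m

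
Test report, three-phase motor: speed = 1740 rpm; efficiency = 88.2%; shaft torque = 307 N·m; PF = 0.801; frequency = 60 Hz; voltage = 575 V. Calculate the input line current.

ω = 2π×1740/60 = 182.2 rad/s; P_out = τω = 307 × 182.2 = 55935 W
P_in = P_out / η = 55935 / 0.882 = 63418 W
I_L = P_in / (√3·V_L·cosφ) = 63418 / (1.732 × 575 × 0.801) = 79.5 A

79.5 A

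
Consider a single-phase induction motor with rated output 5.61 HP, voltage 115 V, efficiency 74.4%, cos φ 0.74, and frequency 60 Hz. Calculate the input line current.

66.1 A

P_out = 5.61 × 746 = 4185 W
P_in = P_out / η = 4185 / 0.744 = 5625 W
I = P_in / (V·cosφ) = 5625 / (115 × 0.74) = 66.1 A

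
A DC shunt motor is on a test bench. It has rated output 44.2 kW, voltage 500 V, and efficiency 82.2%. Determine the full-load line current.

P_out = 44.2 kW = 44200 W
P_in = P_out / η = 44200 / 0.822 = 53771 W
I = P_in / V = 53771 / 500 = 108 A

108 A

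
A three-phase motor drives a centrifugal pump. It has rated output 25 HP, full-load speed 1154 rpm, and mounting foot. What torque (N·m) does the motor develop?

154 N·m

P_out = 25 × 746 = 18650 W
ω = 2π × 1154/60 = 120.8 rad/s
τ = P_out/ω = 18650/120.8 = 154 N·m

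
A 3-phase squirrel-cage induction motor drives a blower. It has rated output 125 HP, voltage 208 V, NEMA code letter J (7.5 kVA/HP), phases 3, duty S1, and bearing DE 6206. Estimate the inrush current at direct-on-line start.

2600 A

S_LR = 7.5 × 125 = 937.5 kVA
I_LR = S_LR/(√3·V_L) = 937500/(1.732×208) = 2600 A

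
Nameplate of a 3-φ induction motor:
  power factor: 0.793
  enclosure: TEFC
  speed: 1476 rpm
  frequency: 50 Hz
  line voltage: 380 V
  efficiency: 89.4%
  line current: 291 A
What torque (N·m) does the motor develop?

P_in = √3·V·I·cosφ = 1.732 × 380 × 291 × 0.793 = 151879 W
P_out = η·P_in = 0.894 × 151879 = 135780 W
n = 1476 rpm
ω = 2π×1476/60 = 154.6 rad/s
τ = P_out/ω = 135780/154.6 = 878 N·m

878 N·m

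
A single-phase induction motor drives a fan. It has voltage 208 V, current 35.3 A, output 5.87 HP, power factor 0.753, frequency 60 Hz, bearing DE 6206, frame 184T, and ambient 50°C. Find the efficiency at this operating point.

P_out = 5.87 × 746 = 4379 W
P_in = V·I·cosφ = 208 × 35.3 × 0.753 = 5529 W
η = P_out / P_in = 4379 / 5529 = 0.792 = 79.2%

79.2 %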